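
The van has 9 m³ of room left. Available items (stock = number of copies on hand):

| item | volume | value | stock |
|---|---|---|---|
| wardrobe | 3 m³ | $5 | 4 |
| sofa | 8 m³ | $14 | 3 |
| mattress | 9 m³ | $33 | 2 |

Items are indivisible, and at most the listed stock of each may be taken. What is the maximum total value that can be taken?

Best selections within volume 9 and stock limits:
- 1×mattress: volume 9, value 33
- 3×wardrobe: volume 9, value 15
Best: $33.

$33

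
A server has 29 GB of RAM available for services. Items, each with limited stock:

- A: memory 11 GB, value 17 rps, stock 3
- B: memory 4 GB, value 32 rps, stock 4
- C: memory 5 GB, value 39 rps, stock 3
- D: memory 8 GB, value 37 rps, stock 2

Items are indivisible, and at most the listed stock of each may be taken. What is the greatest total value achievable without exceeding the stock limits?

213 rps

Top feasible selections:
- 3×B + 3×C: memory 27, value 213
- 4×B + 2×C: memory 26, value 206
- 4×B + 1×C + 1×D: memory 29, value 204
- 1×B + 3×C + 1×D: memory 27, value 186
Best: 213 rps.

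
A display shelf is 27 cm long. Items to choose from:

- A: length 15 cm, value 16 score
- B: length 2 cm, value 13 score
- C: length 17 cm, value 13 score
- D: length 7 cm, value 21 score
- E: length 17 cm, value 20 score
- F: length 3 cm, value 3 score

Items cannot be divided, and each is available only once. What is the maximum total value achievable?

Check high-value combinations within 27 cm:
- B+D+E: length 2+7+17=26, value 13+21+20=54
- A+B+D+F: length 15+2+7+3=27, value 16+13+21+3=53
- A+B+D: length 15+2+7=24, value 16+13+21=50
- B+C+D: length 2+17+7=26, value 13+13+21=47
- D+E+F: length 7+17+3=27, value 21+20+3=44
Best: 54 score.

54 score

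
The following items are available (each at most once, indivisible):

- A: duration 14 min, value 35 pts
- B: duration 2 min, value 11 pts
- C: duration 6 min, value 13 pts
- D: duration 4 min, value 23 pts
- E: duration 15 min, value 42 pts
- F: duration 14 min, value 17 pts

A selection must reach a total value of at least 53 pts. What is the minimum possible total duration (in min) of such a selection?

Subsets with value ≥ 53, sorted by total duration:
- B+E: duration 17, value 53
- A+D: duration 18, value 58
- D+E: duration 19, value 65
Minimum duration: 17 min.

17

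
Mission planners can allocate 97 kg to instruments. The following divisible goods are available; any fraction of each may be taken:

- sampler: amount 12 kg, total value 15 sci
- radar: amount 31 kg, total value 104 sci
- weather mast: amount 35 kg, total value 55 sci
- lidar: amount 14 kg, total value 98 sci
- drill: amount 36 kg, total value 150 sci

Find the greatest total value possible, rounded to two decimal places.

Take in order of value per unit:
- lidar (98/14 per unit): all 14 → value 98, running total 98.00
- drill (150/36 per unit): all 36 → value 150, running total 248.00
- radar (104/31 per unit): all 31 → value 104, running total 352.00
- weather mast (55/35 per unit): 16 of 35 → value 16×55/35 = 25.1429, running total 377.14
Total 377.14.

377.14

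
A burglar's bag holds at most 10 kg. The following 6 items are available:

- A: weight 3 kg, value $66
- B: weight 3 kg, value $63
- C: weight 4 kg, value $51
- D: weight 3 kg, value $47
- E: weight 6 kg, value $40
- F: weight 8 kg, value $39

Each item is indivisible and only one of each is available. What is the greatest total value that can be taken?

$180

Check high-value combinations within 10 kg:
- A+B+C: weight 3+3+4=10, value 66+63+51=180
- A+B+D: weight 3+3+3=9, value 66+63+47=176
- A+C+D: weight 3+4+3=10, value 66+51+47=164
- B+C+D: weight 3+4+3=10, value 63+51+47=161
- A+B: weight 3+3=6, value 66+63=129
Best: $180.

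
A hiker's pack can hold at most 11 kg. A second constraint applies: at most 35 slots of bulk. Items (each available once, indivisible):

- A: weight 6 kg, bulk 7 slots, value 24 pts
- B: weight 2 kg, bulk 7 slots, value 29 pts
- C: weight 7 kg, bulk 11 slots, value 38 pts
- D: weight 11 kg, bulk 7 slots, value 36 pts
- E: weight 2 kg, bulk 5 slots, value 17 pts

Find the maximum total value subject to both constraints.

84 pts

Feasible sets respecting both limits:
- B+C+E: weight 11, bulk 23, value 84
- A+B+E: weight 10, bulk 19, value 70
- B+C: weight 9, bulk 18, value 67
Best: 84 pts.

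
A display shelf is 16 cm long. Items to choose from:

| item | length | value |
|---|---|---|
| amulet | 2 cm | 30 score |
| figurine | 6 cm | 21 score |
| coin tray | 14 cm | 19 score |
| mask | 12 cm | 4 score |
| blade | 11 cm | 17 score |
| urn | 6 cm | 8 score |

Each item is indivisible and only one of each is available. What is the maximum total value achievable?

This is a 0/1 knapsack; check combinations near the capacity.
- amulet+figurine+urn: length 2+6+6=14, value 30+21+8=59
- amulet+figurine: length 2+6=8, value 30+21=51
- amulet+coin tray: length 2+14=16, value 30+19=49
- amulet+blade: length 2+11=13, value 30+17=47
- amulet+urn: length 2+6=8, value 30+8=38
Best: 59 score.

59 score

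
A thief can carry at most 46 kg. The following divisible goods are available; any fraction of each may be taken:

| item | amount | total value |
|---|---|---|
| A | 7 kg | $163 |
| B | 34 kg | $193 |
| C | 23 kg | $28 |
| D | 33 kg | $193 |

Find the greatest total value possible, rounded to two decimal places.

390.06

Take in order of value per unit:
- A (163/7 per unit): all 7 → value 163, running total 163.00
- D (193/33 per unit): all 33 → value 193, running total 356.00
- B (193/34 per unit): 6 of 34 → value 6×193/34 = 34.0588, running total 390.06
Total 390.06.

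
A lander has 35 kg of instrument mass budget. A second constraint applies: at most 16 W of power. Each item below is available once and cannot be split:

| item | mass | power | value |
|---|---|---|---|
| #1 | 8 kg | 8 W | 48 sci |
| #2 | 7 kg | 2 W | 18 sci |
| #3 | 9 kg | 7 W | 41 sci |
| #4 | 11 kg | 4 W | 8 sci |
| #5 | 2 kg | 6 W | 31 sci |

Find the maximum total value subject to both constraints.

Feasible sets respecting both limits:
- #1+#2+#5: mass 17, power 16, value 97
- #2+#3+#5: mass 18, power 15, value 90
- #1+#3: mass 17, power 15, value 89
- #1+#5: mass 10, power 14, value 79
Best: 97 sci.

97 sci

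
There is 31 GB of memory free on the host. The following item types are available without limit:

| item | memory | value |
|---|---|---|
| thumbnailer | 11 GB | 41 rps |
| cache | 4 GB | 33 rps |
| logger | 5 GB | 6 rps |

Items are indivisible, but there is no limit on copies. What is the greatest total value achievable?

Best value-per-unit is cache at 33/4, and filling with it alone uses memory 7×4=28. No mix of the others beats 7×33 = 231.

231 rps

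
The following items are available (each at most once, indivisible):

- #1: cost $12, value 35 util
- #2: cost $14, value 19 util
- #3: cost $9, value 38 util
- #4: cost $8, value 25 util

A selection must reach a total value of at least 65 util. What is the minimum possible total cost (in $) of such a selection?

21

Subsets with value ≥ 65, sorted by total cost:
- #1+#3: cost 21, value 73
- #1+#3+#4: cost 29, value 98
- #2+#3+#4: cost 31, value 82
- #1+#2+#4: cost 34, value 79
Minimum cost: 21 $.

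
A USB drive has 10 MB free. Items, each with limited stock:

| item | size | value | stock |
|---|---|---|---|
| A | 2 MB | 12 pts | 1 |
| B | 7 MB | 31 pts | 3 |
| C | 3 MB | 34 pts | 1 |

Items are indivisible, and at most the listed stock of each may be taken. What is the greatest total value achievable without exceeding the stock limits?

Top feasible selections:
- 1×B + 1×C: size 10, value 65
- 1×A + 1×C: size 5, value 46
Best: 65 pts.

65 pts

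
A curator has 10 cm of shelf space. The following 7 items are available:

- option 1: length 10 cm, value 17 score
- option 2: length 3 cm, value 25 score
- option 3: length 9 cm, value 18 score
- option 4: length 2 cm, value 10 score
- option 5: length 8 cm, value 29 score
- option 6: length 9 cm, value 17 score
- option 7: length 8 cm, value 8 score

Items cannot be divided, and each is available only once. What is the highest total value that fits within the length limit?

This is a 0/1 knapsack; check combinations near the capacity.
- option 4+option 5: length 2+8=10, value 10+29=39
- option 2+option 4: length 3+2=5, value 25+10=35
- option 5: length 8, value 29
- option 2: length 3, value 25
Best: 39 score.

39 score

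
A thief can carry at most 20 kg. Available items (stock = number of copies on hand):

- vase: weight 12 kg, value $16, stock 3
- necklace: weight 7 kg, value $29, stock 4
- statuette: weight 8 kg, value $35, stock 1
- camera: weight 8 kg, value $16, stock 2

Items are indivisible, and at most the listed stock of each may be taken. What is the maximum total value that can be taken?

Top feasible selections:
- 1×necklace + 1×statuette: weight 15, value 64
- 2×necklace: weight 14, value 58
- 1×statuette + 1×camera: weight 16, value 51
Best: $64.

$64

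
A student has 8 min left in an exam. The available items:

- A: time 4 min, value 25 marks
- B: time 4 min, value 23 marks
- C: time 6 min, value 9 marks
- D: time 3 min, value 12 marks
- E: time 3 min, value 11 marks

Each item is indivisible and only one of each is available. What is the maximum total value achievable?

48 marks

Check high-value combinations within 8 min:
- A+B: time 4+4=8, value 25+23=48
- A+D: time 4+3=7, value 25+12=37
- A+E: time 4+3=7, value 25+11=36
- B+D: time 4+3=7, value 23+12=35
- B+E: time 4+3=7, value 23+11=34
Best: 48 marks.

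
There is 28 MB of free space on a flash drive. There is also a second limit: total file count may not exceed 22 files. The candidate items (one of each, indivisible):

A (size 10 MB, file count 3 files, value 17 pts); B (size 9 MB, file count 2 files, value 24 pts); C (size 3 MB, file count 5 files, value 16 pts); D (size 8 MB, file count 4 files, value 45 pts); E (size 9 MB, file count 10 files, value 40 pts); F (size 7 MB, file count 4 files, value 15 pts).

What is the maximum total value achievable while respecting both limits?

Feasible sets respecting both limits:
- B+D+E: size 26, file count 16, value 109
- A+D+E: size 27, file count 17, value 102
- C+D+E: size 20, file count 19, value 101
- B+C+D+F: size 27, file count 15, value 100
Best: 109 pts.

109 pts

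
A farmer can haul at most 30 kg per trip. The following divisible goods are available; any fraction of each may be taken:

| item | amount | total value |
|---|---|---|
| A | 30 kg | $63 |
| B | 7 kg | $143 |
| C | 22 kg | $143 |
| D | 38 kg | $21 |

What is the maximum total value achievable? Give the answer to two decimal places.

288.10

Take in order of value per unit:
- B (143/7 per unit): all 7 → value 143, running total 143.00
- C (143/22 per unit): all 22 → value 143, running total 286.00
- A (63/30 per unit): 1 of 30 → value 1×63/30 = 2.1000, running total 288.10
Total 288.10.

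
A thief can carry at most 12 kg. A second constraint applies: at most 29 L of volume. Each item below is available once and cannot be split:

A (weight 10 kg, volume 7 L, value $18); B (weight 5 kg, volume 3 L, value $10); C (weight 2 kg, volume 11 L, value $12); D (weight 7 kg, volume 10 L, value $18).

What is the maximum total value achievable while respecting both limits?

Feasible sets respecting both limits:
- A+C: weight 12, volume 18, value 30
- C+D: weight 9, volume 21, value 30
- B+D: weight 12, volume 13, value 28
- B+C: weight 7, volume 14, value 22
Best: $30.

$30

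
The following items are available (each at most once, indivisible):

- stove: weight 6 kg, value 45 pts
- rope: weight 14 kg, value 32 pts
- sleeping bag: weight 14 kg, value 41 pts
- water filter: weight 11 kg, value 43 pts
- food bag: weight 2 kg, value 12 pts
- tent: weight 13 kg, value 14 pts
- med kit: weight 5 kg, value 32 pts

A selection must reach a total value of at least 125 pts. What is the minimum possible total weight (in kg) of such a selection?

Subsets with value ≥ 125, sorted by total weight:
- stove+water filter+food bag+med kit: weight 24, value 132
- stove+sleeping bag+food bag+med kit: weight 27, value 130
- stove+sleeping bag+water filter: weight 31, value 129
Minimum weight: 24 kg.

24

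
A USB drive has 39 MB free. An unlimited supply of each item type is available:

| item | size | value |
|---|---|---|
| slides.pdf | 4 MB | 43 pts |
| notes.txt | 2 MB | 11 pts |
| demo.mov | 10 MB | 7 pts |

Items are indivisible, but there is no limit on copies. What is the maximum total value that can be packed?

Best value-per-unit is slides.pdf at 43/4; filling with it alone gives 9×43 = 387.
Optimal mix: 9×slides.pdf + 1×notes.txt → size 38, value 398.

398 pts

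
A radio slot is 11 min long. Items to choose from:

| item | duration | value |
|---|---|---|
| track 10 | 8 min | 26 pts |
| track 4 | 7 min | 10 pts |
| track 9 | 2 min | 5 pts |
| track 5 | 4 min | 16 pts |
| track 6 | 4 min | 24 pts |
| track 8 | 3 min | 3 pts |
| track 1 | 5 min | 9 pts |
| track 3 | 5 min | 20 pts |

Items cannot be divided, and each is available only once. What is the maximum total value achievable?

49 pts

Check high-value combinations within 11 min:
- track 9+track 6+track 3: duration 2+4+5=11, value 5+24+20=49
- track 9+track 5+track 6: duration 2+4+4=10, value 5+16+24=45
- track 6+track 3: duration 4+5=9, value 24+20=44
- track 5+track 6+track 8: duration 4+4+3=11, value 16+24+3=43
Best: 49 pts.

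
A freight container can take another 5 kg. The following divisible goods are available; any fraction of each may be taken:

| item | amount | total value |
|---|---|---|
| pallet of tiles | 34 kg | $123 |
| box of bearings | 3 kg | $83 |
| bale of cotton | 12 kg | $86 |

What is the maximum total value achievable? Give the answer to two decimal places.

97.33

Take in order of value per unit:
- box of bearings (83/3 per unit): all 3 → value 83, running total 83.00
- bale of cotton (86/12 per unit): 2 of 12 → value 2×86/12 = 14.3333, running total 97.33
Total 97.33.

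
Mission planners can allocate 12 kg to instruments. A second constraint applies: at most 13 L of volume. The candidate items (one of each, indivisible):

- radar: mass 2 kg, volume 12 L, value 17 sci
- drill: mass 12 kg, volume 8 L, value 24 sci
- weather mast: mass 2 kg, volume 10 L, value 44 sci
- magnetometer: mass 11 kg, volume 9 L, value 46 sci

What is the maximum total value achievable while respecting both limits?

46 sci

Feasible sets respecting both limits:
- magnetometer: mass 11, volume 9, value 46
- weather mast: mass 2, volume 10, value 44
- drill: mass 12, volume 8, value 24
Best: 46 sci.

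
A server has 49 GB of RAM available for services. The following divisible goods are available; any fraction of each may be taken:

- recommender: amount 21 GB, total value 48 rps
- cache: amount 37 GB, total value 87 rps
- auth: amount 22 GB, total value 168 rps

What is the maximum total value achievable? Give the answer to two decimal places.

231.49

Take in order of value per unit:
- auth (168/22 per unit): all 22 → value 168, running total 168.00
- cache (87/37 per unit): 27 of 37 → value 27×87/37 = 63.4865, running total 231.49
Total 231.49.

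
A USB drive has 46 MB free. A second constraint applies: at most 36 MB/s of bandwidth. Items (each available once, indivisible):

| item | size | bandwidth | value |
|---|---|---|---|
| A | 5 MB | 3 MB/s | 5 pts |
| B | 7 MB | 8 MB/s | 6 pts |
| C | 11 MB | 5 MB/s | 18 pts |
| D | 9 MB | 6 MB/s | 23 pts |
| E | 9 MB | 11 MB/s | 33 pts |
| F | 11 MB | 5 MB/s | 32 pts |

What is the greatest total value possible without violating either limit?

111 pts

Feasible sets respecting both limits:
- A+C+D+E+F: size 45, bandwidth 30, value 111
- C+D+E+F: size 40, bandwidth 27, value 106
- A+B+D+E+F: size 41, bandwidth 33, value 99
Best: 111 pts.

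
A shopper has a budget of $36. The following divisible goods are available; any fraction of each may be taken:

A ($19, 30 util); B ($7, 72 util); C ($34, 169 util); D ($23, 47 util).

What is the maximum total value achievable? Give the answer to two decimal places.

216.15

Take in order of value per unit:
- B (72/7 per unit): all 7 → value 72, running total 72.00
- C (169/34 per unit): 29 of 34 → value 29×169/34 = 144.1471, running total 216.15
Total 216.15.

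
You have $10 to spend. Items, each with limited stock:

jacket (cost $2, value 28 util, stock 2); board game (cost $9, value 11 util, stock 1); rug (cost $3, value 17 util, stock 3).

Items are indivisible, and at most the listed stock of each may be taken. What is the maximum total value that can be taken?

90 util

Best selections within cost 10 and stock limits:
- 2×jacket + 2×rug: cost 10, value 90
- 2×jacket + 1×rug: cost 7, value 73
- 1×jacket + 2×rug: cost 8, value 62
- 2×jacket: cost 4, value 56
Best: 90 util.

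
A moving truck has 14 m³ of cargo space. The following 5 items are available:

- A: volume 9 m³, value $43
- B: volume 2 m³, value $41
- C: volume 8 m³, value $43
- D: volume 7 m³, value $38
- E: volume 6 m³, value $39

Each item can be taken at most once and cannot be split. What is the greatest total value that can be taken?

$84

Check high-value combinations within 14 m³:
- B+C: volume 2+8=10, value 41+43=84
- A+B: volume 9+2=11, value 43+41=84
- C+E: volume 8+6=14, value 43+39=82
Best: $84.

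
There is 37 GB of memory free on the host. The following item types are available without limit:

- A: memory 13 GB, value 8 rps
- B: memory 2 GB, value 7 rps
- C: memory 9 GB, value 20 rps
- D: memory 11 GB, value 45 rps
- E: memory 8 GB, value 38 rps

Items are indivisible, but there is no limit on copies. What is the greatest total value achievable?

166 rps

Best value-per-unit is E at 38/8; filling with it alone gives 4×38 = 152.
Optimal mix: 2×B + 4×E → memory 36, value 166.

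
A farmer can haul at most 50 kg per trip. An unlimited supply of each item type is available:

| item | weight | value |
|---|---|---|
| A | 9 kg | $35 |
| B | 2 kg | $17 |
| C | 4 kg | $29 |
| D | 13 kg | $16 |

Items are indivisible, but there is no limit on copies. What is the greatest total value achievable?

$425

Best value-per-unit is B at 17/2, and filling with it alone uses weight 25×2=50. No mix of the others beats 25×17 = 425.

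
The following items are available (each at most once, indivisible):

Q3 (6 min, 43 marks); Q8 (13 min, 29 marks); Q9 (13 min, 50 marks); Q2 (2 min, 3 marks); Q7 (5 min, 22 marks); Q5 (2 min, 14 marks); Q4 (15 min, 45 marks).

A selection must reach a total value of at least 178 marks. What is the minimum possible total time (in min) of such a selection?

Subsets with value ≥ 178, sorted by total time:
- Q3+Q8+Q9+Q5+Q4: time 49, value 181
- Q3+Q8+Q9+Q2+Q5+Q4: time 51, value 184
- Q3+Q8+Q9+Q7+Q4: time 52, value 189
Minimum time: 49 min.

49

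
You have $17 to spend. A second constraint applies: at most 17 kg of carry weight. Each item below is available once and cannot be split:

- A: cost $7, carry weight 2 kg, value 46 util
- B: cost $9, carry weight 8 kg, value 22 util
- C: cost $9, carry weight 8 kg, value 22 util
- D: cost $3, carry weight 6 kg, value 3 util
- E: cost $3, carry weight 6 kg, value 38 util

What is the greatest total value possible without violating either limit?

87 util

Feasible sets respecting both limits:
- A+D+E: cost 13, carry weight 14, value 87
- A+E: cost 10, carry weight 8, value 84
- A+B: cost 16, carry weight 10, value 68
Best: 87 util.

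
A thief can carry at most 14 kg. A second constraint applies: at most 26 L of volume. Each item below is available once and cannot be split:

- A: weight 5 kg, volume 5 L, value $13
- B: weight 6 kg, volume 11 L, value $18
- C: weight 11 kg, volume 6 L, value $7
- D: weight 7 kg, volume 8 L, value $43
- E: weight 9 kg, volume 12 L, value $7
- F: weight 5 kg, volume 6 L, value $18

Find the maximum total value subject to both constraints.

$61

Feasible sets respecting both limits:
- B+D: weight 13, volume 19, value 61
- D+F: weight 12, volume 14, value 61
- A+D: weight 12, volume 13, value 56
- D: weight 7, volume 8, value 43
Best: $61.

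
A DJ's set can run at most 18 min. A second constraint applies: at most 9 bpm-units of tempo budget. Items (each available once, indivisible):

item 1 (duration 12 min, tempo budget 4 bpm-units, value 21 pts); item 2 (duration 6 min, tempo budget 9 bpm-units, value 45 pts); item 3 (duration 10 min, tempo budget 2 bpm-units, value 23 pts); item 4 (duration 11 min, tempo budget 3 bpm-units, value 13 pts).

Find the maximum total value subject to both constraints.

45 pts

Feasible sets respecting both limits:
- item 2: duration 6, tempo budget 9, value 45
- item 3: duration 10, tempo budget 2, value 23
- item 1: duration 12, tempo budget 4, value 21
Best: 45 pts.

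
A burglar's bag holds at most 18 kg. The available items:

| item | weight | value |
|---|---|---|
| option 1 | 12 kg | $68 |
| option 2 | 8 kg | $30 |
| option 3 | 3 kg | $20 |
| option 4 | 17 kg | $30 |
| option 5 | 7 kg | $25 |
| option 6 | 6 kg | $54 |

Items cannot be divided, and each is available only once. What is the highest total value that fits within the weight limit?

$122

This is a 0/1 knapsack; check combinations near the capacity.
- option 1+option 6: weight 12+6=18, value 68+54=122
- option 2+option 3+option 6: weight 8+3+6=17, value 30+20+54=104
- option 3+option 5+option 6: weight 3+7+6=16, value 20+25+54=99
- option 1+option 3: weight 12+3=15, value 68+20=88
- option 2+option 6: weight 8+6=14, value 30+54=84
Best: $122.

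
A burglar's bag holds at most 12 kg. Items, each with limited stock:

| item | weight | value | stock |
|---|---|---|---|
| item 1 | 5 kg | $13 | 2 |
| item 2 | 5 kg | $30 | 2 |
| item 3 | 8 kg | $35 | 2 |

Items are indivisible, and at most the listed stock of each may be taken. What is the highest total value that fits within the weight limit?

$60

Top feasible selections:
- 2×item 2: weight 10, value 60
- 1×item 1 + 1×item 2: weight 10, value 43
- 1×item 3: weight 8, value 35
Best: $60.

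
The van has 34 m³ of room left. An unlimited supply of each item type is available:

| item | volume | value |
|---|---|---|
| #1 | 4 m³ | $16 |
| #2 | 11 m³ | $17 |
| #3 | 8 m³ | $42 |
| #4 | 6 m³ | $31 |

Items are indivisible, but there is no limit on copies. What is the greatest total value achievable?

Best value-per-unit is #3 at 42/8; filling with it alone gives 4×42 = 168.
Optimal mix: 2×#3 + 3×#4 → volume 34, value 177.

$177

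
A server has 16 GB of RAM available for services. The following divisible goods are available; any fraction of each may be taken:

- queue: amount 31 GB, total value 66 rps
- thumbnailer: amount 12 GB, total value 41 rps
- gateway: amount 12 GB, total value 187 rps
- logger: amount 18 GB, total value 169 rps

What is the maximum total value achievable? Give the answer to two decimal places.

224.56

Take in order of value per unit:
- gateway (187/12 per unit): all 12 → value 187, running total 187.00
- logger (169/18 per unit): 4 of 18 → value 4×169/18 = 37.5556, running total 224.56
Total 224.56.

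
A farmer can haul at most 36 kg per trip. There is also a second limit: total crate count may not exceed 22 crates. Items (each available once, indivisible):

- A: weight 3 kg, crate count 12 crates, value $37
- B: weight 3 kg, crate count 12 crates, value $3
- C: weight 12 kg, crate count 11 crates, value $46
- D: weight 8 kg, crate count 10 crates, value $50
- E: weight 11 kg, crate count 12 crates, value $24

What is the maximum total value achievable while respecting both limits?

Feasible sets respecting both limits:
- C+D: weight 20, crate count 21, value 96
- A+D: weight 11, crate count 22, value 87
- D+E: weight 19, crate count 22, value 74
Best: $96.

$96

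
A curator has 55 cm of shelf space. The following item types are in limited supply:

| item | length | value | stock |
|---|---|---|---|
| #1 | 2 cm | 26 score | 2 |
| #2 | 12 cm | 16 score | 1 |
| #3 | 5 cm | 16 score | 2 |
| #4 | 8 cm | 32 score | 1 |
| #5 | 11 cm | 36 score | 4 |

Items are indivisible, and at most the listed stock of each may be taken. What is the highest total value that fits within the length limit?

224 score

Best selections within length 55 and stock limits:
- 2×#1 + 2×#3 + 1×#4 + 3×#5: length 55, value 224
- 2×#1 + 1×#3 + 4×#5: length 53, value 212
- 2×#1 + 1×#3 + 1×#4 + 3×#5: length 50, value 208
Best: 224 score.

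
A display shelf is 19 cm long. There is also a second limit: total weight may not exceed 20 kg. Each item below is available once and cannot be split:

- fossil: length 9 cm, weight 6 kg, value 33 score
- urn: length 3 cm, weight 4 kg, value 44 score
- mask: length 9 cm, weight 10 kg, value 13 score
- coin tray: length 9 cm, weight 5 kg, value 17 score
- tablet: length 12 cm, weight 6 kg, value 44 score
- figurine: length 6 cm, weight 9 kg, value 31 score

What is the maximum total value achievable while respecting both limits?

108 score

Feasible sets respecting both limits:
- fossil+urn+figurine: length 18, weight 19, value 108
- urn+coin tray+figurine: length 18, weight 18, value 92
- urn+tablet: length 15, weight 10, value 88
Best: 108 score.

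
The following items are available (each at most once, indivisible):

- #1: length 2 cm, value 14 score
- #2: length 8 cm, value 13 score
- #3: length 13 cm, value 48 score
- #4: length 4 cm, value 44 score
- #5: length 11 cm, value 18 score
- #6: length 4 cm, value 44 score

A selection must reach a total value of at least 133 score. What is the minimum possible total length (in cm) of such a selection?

21

Subsets with value ≥ 133, sorted by total length:
- #3+#4+#6: length 21, value 136
- #1+#3+#4+#6: length 23, value 150
Minimum length: 21 cm.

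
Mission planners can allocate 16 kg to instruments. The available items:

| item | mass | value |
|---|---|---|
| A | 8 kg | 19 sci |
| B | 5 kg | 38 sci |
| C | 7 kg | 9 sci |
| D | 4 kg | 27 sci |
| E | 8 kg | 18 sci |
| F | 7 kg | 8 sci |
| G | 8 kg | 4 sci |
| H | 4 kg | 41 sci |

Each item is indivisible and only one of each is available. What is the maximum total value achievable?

106 sci

Check high-value combinations within 16 kg:
- B+D+H: mass 5+4+4=13, value 38+27+41=106
- B+C+H: mass 5+7+4=16, value 38+9+41=88
- A+D+H: mass 8+4+4=16, value 19+27+41=87
- B+F+H: mass 5+7+4=16, value 38+8+41=87
- D+E+H: mass 4+8+4=16, value 27+18+41=86
Best: 106 sci.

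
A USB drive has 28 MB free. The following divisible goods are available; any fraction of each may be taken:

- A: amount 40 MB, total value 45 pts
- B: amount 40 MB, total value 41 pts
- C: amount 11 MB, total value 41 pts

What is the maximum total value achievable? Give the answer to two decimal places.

Take in order of value per unit:
- C (41/11 per unit): all 11 → value 41, running total 41.00
- A (45/40 per unit): 17 of 40 → value 17×45/40 = 19.1250, running total 60.13
Total 60.13.

60.13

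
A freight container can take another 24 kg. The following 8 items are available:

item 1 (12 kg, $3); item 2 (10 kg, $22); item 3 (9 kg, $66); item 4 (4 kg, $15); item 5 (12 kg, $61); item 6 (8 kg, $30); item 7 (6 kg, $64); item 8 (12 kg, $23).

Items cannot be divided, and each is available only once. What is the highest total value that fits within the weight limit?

$160

Check high-value combinations within 24 kg:
- item 3+item 6+item 7: weight 9+8+6=23, value 66+30+64=160
- item 3+item 4+item 7: weight 9+4+6=19, value 66+15+64=145
- item 4+item 5+item 7: weight 4+12+6=22, value 15+61+64=140
- item 3+item 7: weight 9+6=15, value 66+64=130
Best: $160.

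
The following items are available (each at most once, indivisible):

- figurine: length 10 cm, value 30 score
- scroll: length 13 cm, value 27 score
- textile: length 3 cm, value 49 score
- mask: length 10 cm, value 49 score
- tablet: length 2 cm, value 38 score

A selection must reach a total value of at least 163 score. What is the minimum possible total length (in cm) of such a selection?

Subsets with value ≥ 163, sorted by total length:
- figurine+textile+mask+tablet: length 25, value 166
- scroll+textile+mask+tablet: length 28, value 163
- figurine+scroll+textile+mask+tablet: length 38, value 193
Minimum length: 25 cm.

25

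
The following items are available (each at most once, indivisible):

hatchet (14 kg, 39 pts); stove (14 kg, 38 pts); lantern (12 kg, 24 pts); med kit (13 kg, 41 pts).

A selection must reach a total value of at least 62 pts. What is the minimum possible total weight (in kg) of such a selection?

25

Subsets with value ≥ 62, sorted by total weight:
- lantern+med kit: weight 25, value 65
- hatchet+lantern: weight 26, value 63
Minimum weight: 25 kg.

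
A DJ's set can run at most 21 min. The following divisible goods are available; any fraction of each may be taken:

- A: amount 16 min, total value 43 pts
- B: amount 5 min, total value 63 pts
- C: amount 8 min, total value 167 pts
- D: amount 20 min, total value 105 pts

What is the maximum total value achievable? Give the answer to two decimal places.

272.00

Take in order of value per unit:
- C (167/8 per unit): all 8 → value 167, running total 167.00
- B (63/5 per unit): all 5 → value 63, running total 230.00
- D (105/20 per unit): 8 of 20 → value 8×105/20 = 42.0000, running total 272.00
Total 272.00.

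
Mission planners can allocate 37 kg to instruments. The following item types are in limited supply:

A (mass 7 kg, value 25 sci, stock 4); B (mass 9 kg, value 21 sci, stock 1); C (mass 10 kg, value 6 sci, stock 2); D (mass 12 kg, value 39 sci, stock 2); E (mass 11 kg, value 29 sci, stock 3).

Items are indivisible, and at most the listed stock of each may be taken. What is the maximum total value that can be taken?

Best selections within mass 37 and stock limits:
- 4×A + 1×B: mass 37, value 121
- 2×A + 1×D + 1×E: mass 37, value 118
- 3×A + 1×D: mass 33, value 114
- 2×A + 1×B + 1×D: mass 35, value 110
Best: 121 sci.

121 sci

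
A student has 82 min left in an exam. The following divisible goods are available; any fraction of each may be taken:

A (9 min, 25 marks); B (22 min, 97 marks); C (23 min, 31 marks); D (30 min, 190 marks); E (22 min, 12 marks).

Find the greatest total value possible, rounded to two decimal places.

340.30

Take in order of value per unit:
- D (190/30 per unit): all 30 → value 190, running total 190.00
- B (97/22 per unit): all 22 → value 97, running total 287.00
- A (25/9 per unit): all 9 → value 25, running total 312.00
- C (31/23 per unit): 21 of 23 → value 21×31/23 = 28.3043, running total 340.30
Total 340.30.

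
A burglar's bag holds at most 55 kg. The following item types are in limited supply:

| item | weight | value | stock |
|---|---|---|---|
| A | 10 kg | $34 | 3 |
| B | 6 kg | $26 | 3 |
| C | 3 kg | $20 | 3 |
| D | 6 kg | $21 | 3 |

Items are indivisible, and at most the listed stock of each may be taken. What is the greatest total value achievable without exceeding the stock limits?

Top feasible selections:
- 1×A + 3×B + 3×C + 3×D: weight 55, value 235
- 2×A + 3×B + 3×C + 1×D: weight 53, value 227
- 2×A + 2×B + 3×C + 2×D: weight 53, value 222
Best: $235.

$235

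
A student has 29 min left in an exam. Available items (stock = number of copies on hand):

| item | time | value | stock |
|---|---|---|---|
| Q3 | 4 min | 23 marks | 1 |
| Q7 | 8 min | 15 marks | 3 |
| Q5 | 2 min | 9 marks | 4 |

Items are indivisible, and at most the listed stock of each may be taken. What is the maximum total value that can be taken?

Best selections within time 29 and stock limits:
- 1×Q3 + 2×Q7 + 4×Q5: time 28, value 89
- 1×Q3 + 2×Q7 + 3×Q5: time 26, value 80
- 1×Q3 + 1×Q7 + 4×Q5: time 20, value 74
Best: 89 marks.

89 marks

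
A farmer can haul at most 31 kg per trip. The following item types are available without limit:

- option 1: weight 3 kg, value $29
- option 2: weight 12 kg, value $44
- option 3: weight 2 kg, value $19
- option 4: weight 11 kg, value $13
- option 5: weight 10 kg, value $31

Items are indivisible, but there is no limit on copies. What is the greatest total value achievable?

$299

Best value-per-unit is option 1 at 29/3; filling with it alone gives 10×29 = 290.
Optimal mix: 9×option 1 + 2×option 3 → weight 31, value 299.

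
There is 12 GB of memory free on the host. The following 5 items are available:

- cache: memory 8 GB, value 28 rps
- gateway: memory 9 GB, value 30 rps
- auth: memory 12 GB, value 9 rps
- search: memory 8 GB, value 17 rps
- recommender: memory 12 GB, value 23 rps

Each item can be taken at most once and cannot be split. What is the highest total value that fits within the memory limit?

30 rps

Check high-value combinations within 12 GB:
- gateway: memory 9, value 30
- cache: memory 8, value 28
- recommender: memory 12, value 23
Best: 30 rps.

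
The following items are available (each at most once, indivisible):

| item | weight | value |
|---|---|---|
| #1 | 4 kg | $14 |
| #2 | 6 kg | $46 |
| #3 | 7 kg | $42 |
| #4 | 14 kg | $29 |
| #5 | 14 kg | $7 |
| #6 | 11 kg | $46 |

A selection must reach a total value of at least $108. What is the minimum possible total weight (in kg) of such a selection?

Subsets with value ≥ 108, sorted by total weight:
- #2+#3+#6: weight 24, value 134
- #2+#3+#4: weight 27, value 117
Minimum weight: 24 kg.

24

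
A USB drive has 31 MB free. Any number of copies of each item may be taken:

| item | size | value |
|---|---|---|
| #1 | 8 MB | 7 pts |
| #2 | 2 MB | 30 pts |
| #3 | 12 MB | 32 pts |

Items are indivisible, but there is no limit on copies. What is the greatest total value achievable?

450 pts

Best value-per-unit is #2 at 30/2, and filling with it alone uses size 15×2=30. No mix of the others beats 15×30 = 450.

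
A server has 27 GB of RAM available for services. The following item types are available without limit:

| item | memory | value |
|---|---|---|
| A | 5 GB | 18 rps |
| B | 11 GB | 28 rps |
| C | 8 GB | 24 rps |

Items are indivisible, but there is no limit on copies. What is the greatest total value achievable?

Best value-per-unit is A at 18/5, and filling with it alone uses memory 5×5=25. No mix of the others beats 5×18 = 90.

90 rps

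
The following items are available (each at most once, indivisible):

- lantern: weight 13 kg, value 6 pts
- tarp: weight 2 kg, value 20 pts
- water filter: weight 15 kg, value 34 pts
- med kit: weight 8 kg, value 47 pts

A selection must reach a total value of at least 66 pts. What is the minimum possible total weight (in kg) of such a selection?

10

Subsets with value ≥ 66, sorted by total weight:
- tarp+med kit: weight 10, value 67
- water filter+med kit: weight 23, value 81
- lantern+tarp+med kit: weight 23, value 73
- tarp+water filter+med kit: weight 25, value 101
Minimum weight: 10 kg.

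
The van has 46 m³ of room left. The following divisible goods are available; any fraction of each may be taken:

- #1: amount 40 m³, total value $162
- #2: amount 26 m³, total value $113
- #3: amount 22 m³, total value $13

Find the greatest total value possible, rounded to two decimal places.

Take in order of value per unit:
- #2 (113/26 per unit): all 26 → value 113, running total 113.00
- #1 (162/40 per unit): 20 of 40 → value 20×162/40 = 81.0000, running total 194.00
Total 194.00.

194.00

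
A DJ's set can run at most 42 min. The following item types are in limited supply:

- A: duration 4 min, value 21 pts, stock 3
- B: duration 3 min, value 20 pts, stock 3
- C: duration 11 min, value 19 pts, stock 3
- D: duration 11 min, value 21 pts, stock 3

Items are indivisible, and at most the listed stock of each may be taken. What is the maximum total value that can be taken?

145 pts

Best selections within duration 42 and stock limits:
- 3×A + 2×B + 2×D: duration 40, value 145
- 3×A + 3×B + 1×D: duration 32, value 144
Best: 145 pts.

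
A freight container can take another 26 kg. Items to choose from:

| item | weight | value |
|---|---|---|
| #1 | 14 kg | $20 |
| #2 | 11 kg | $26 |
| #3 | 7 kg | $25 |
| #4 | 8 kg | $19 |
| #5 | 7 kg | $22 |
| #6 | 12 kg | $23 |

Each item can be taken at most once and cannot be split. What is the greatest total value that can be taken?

$73

Check high-value combinations within 26 kg:
- #2+#3+#5: weight 11+7+7=25, value 26+25+22=73
- #2+#3+#4: weight 11+7+8=26, value 26+25+19=70
- #3+#5+#6: weight 7+7+12=26, value 25+22+23=70
- #2+#4+#5: weight 11+8+7=26, value 26+19+22=67
Best: $73.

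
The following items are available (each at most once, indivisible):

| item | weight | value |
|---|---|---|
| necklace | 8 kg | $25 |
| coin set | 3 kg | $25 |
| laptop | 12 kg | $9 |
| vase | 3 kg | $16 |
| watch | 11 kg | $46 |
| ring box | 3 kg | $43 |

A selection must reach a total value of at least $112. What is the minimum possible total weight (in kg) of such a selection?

17

Subsets with value ≥ 112, sorted by total weight:
- coin set+watch+ring box: weight 17, value 114
- coin set+vase+watch+ring box: weight 20, value 130
- necklace+watch+ring box: weight 22, value 114
Minimum weight: 17 kg.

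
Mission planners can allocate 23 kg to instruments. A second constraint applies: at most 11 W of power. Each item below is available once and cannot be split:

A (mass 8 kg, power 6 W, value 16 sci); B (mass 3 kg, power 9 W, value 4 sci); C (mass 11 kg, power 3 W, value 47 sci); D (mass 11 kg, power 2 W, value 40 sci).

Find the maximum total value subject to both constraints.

Feasible sets respecting both limits:
- C+D: mass 22, power 5, value 87
- A+C: mass 19, power 9, value 63
- A+D: mass 19, power 8, value 56
Best: 87 sci.

87 sci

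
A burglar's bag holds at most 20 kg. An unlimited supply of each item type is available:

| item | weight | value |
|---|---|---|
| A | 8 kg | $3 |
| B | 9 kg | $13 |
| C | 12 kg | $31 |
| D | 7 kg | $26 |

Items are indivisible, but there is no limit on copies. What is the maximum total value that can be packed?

Best value-per-unit is D at 26/7; filling with it alone gives 2×26 = 52.
Optimal mix: 1×C + 1×D → weight 19, value 57.

$57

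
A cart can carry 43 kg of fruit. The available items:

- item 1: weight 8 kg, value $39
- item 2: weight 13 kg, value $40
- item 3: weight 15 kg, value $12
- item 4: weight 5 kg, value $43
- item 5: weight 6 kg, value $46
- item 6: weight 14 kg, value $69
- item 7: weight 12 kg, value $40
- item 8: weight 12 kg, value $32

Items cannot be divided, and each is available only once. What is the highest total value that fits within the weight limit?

$200

Check high-value combinations within 43 kg:
- item 1+item 4+item 5+item 7+item 8: weight 8+5+6+12+12=43, value 39+43+46+40+32=200
- item 4+item 5+item 6+item 7: weight 5+6+14+12=37, value 43+46+69+40=198
- item 2+item 4+item 5+item 6: weight 13+5+6+14=38, value 40+43+46+69=198
Best: $200.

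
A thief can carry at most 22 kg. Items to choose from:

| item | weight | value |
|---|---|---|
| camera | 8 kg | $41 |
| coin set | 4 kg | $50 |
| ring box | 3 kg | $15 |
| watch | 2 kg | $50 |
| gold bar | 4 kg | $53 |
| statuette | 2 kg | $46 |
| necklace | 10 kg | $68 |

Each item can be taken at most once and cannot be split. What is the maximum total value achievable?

$267

Check high-value combinations within 22 kg:
- coin set+watch+gold bar+statuette+necklace: weight 4+2+4+2+10=22, value 50+50+53+46+68=267
- camera+coin set+watch+gold bar+statuette: weight 8+4+2+4+2=20, value 41+50+50+53+46=240
- ring box+watch+gold bar+statuette+necklace: weight 3+2+4+2+10=21, value 15+50+53+46+68=232
- coin set+ring box+watch+statuette+necklace: weight 4+3+2+2+10=21, value 50+15+50+46+68=229
Best: $267.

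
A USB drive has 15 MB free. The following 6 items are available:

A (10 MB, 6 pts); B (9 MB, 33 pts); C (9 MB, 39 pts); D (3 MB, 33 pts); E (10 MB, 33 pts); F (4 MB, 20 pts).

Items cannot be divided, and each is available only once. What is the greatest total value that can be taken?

72 pts

This is a 0/1 knapsack; check combinations near the capacity.
- C+D: size 9+3=12, value 39+33=72
- B+D: size 9+3=12, value 33+33=66
- D+E: size 3+10=13, value 33+33=66
- C+F: size 9+4=13, value 39+20=59
- D+F: size 3+4=7, value 33+20=53
Best: 72 pts.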